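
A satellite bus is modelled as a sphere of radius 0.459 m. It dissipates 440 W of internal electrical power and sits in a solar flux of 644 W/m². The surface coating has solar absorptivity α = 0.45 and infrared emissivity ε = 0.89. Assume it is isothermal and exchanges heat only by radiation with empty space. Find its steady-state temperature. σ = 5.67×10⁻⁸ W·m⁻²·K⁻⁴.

T ≈ 262 K

At steady state, absorbed solar power + internal power = radiated power.
Absorbed: α·S·A_cross = 0.45·644·0.6619 = 191.8 W (cross-section πr²).
Total input = 191.8 + 440 = 631.8 W.
Radiated: εσ·A_surf·T⁴ with A_surf = 4πr² = 2.647 m².
T⁴ = 631.8/(0.89·5.67×10⁻⁸·2.647) = 4.729×10⁹ K⁴.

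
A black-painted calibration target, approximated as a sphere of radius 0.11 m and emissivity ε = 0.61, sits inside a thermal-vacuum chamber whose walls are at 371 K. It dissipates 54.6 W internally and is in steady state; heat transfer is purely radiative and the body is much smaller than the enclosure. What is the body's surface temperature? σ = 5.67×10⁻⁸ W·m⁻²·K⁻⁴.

For a small grey body in a large enclosure, net radiated power = εσA(T⁴ − T_w⁴).
Steady state: P = εσA(T⁴ − T_w⁴) with A = 4πr² = 0.1521 m².
T⁴ = P/(εσA) + T_w⁴ = 54.6/(0.61·5.67×10⁻⁸·0.1521) + (371)⁴
    = 1.038×10¹⁰ + 1.895×10¹⁰ = 2.933×10¹⁰ K⁴.

T ≈ 414 K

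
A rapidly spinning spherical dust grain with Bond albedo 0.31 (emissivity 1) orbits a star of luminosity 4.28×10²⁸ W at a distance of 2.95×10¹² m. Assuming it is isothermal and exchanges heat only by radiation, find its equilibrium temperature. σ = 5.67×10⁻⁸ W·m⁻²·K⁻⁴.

First find the stellar flux at distance d: S = L/(4πd²) = 4.28×10²⁸/(4π·(2.95×10¹²)²) = 391.4 W/m².
For an isothermal sphere, absorbed (1−a)S·πr² = emitted σ·4πr²·T⁴, so T⁴ = (1−a)S/(4σ).
T⁴ = 0.690·391.4/(4·5.67×10⁻⁸) = 1.191×10⁹ K⁴.

T ≈ 186 K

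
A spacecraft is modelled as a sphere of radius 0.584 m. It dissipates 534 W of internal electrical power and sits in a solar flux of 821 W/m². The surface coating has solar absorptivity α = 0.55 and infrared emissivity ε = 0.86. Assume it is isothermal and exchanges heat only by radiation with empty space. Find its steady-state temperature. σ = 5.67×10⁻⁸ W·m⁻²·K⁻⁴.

At steady state, absorbed solar power + internal power = radiated power.
Absorbed: α·S·A_cross = 0.55·821·1.071 = 483.8 W (cross-section πr²).
Total input = 483.8 + 534 = 1018 W.
Radiated: εσ·A_surf·T⁴ with A_surf = 4πr² = 4.286 m².
T⁴ = 1018/(0.86·5.67×10⁻⁸·4.286) = 4.870×10⁹ K⁴.

T ≈ 264 K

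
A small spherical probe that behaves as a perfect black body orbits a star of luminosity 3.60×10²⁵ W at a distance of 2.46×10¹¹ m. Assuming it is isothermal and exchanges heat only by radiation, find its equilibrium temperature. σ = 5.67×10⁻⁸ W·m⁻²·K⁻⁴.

First find the stellar flux at distance d: S = L/(4πd²) = 3.60×10²⁵/(4π·(2.46×10¹¹)²) = 47.34 W/m².
For an isothermal sphere, absorbed (1−a)S·πr² = emitted σ·4πr²·T⁴, so T⁴ = (1−a)S/(4σ).
T⁴ = 1.00·47.34/(4·5.67×10⁻⁸) = 2.087×10⁸ K⁴.

T ≈ 120 K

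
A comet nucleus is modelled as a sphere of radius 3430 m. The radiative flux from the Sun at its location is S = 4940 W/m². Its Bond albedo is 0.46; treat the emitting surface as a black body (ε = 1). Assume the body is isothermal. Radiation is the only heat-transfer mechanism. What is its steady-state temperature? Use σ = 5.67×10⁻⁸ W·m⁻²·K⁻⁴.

At equilibrium, absorbed power = emitted power.
Absorbing cross-section = πr² = 3.696×10⁷ m²; emitting surface = 4πr² = 1.478×10⁸ m² (ratio 4).
(1−a)S·A_cross = εσ·A_surf·T⁴  ⇒  T⁴ = (1−a)S/(4σ).
T⁴ = 0.540·4940/(4·5.67×10⁻⁸) = 1.176×10¹⁰ K⁴.
T = (1.176×10¹⁰)^(1/4).

T ≈ 329 K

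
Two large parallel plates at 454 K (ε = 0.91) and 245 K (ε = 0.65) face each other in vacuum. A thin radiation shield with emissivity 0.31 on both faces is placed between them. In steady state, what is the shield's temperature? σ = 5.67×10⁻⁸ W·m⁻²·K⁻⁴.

T_s ≈ 395 K

In steady state the net flux on the hot side equals that on the cold side.
σ(T₁⁴−T_s⁴)/D₁ = σ(T_s⁴−T₂⁴)/D₂, with D₁ = 1/ε₁+1/ε_s−1 = 3.325, D₂ = 1/ε_s+1/ε₂−1 = 3.764.
Solve for T_s⁴: T_s⁴ = (D₂·T₁⁴ + D₁·T₂⁴)/(D₁+D₂) = 2.425×10¹⁰ K⁴.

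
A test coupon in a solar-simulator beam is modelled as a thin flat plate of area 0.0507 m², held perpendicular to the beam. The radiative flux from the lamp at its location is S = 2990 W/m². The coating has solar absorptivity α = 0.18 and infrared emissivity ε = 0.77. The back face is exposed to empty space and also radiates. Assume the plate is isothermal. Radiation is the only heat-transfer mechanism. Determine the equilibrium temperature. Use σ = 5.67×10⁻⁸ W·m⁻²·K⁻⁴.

T ≈ 280 K

At equilibrium, absorbed power = emitted power.
Absorbing cross-section = A = 0.05070 m²; emitting surface = 2A = 0.1014 m² (ratio 2).
αS·A_cross = εσ·A_surf·T⁴  ⇒  T⁴ = αS/(ε·2σ).
T⁴ = 0.180·2990/(0.77·2·5.67×10⁻⁸) = 6.164×10⁹ K⁴.
T = (6.164×10⁹)^(1/4).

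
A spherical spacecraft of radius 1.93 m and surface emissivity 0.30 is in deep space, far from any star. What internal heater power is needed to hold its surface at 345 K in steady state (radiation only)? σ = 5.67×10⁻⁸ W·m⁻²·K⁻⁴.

P ≈ 11300 W

P = εσ·4πr²·T⁴.
4πr² = 46.81 m²; T⁴ = 1.417×10¹⁰ K⁴.
P = 0.30·5.67×10⁻⁸·46.81·1.417×10¹⁰.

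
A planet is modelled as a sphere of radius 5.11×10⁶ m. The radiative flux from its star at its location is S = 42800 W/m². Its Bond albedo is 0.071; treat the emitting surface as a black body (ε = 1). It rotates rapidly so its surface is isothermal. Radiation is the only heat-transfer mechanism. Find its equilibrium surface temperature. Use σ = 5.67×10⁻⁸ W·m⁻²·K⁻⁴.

T ≈ 647 K

At equilibrium, absorbed power = emitted power.
Absorbing cross-section = πr² = 8.203×10¹³ m²; emitting surface = 4πr² = 3.281×10¹⁴ m² (ratio 4).
(1−a)S·A_cross = εσ·A_surf·T⁴  ⇒  T⁴ = (1−a)S/(4σ).
T⁴ = 0.929·42800/(4·5.67×10⁻⁸) = 1.753×10¹¹ K⁴.
T = (1.753×10¹¹)^(1/4).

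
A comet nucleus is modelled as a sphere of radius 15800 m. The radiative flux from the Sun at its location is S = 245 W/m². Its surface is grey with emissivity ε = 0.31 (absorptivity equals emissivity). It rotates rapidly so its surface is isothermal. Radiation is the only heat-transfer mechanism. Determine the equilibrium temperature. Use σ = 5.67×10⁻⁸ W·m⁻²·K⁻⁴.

At equilibrium, absorbed power = emitted power.
Absorbing cross-section = πr² = 7.843×10⁸ m²; emitting surface = 4πr² = 3.137×10⁹ m² (ratio 4).
εS·A_cross = εσ·A_surf·T⁴  ⇒  T⁴ = S/(4σ)   (ε cancels).
T⁴ = 245/(4·5.67×10⁻⁸) = 1.080×10⁹ K⁴.
T = (1.080×10⁹)^(1/4).

T ≈ 181 K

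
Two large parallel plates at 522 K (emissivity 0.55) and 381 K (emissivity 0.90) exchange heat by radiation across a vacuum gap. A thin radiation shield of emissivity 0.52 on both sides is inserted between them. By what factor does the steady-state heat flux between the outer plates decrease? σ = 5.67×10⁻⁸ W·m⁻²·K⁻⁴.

factor ≈ 2.48

Without shield: q₀ = σΔ(T⁴)/(1/ε₁+1/ε₂−1) with denominator 1.929.
With shield the two gaps are in series; the resistances add: (1/ε₁+1/ε_s−1)+(1/ε_s+1/ε₂−1) = 2.741+2.034 = 4.775.
Heat-flux ratio q₀/q = 4.775/1.929.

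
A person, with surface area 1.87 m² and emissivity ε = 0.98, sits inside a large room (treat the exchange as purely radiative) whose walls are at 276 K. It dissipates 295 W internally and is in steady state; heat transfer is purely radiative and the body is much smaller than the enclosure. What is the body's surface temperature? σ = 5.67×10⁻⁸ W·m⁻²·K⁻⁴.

T ≈ 305 K

For a small grey body in a large enclosure, net radiated power = εσA(T⁴ − T_w⁴).
Steady state: P = εσA(T⁴ − T_w⁴) with A = 1.87 m².
T⁴ = P/(εσA) + T_w⁴ = 295/(0.98·5.67×10⁻⁸·1.870) + (276)⁴
    = 2.839×10⁹ + 5.803×10⁹ = 8.642×10⁹ K⁴.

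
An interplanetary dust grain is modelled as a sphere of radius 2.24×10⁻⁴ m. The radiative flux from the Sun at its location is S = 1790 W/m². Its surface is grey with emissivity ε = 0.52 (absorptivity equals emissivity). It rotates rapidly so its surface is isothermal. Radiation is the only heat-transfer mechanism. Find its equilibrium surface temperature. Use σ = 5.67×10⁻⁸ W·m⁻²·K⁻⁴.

T ≈ 298 K

At equilibrium, absorbed power = emitted power.
Absorbing cross-section = πr² = 1.576×10⁻⁷ m²; emitting surface = 4πr² = 6.305×10⁻⁷ m² (ratio 4).
εS·A_cross = εσ·A_surf·T⁴  ⇒  T⁴ = S/(4σ)   (ε cancels).
T⁴ = 1790/(4·5.67×10⁻⁸) = 7.892×10⁹ K⁴.
T = (7.892×10⁹)^(1/4).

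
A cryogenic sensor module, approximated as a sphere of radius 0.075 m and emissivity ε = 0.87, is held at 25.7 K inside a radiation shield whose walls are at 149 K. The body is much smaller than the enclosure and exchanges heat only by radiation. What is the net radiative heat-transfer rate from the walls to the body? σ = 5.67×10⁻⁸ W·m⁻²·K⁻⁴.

P_net ≈ 1.72 W

For a small grey body in a large enclosure: P_net = εσA(T_body⁴ − T_wall⁴).
A = 4πr² = 0.07069 m²; T_body⁴ − T_wall⁴ = 4.362×10⁵ − 4.929×10⁸ = -4.924×10⁸ K⁴.
|P_net| = 0.87·5.67×10⁻⁸·0.07069·4.924×10⁸.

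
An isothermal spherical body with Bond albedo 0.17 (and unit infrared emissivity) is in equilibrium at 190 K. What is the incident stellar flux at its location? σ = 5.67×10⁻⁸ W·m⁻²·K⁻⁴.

(1−a)S·πr² = σ·4πr²·T⁴ ⇒ S = 4σT⁴/(1−a).
S = 4·5.67×10⁻⁸·1.303×10⁹/0.830.

S ≈ 356 W/m²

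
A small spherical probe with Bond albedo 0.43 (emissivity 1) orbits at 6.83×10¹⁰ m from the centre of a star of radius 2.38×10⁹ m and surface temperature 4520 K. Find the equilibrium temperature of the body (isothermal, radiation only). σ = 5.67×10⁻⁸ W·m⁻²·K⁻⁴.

T ≈ 518 K

The star's surface emits σT_*⁴; at distance d the flux is S = σT_*⁴(R_*/d)².
S = 5.67×10⁻⁸·(4520)⁴·(2.38×10⁹/6.83×10¹⁰)² = 28740 W/m².
For an isothermal sphere T⁴ = (1−a)S/(4σ) = 7.222×10¹⁰ K⁴.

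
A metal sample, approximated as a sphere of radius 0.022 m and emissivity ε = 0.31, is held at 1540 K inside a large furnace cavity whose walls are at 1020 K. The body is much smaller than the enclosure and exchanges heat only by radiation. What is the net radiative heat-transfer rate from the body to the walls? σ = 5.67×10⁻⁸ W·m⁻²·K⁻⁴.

P_net ≈ 486 W

For a small grey body in a large enclosure: P_net = εσA(T_body⁴ − T_wall⁴).
A = 4πr² = 0.006082 m²; T_body⁴ − T_wall⁴ = 5.624×10¹² − 1.082×10¹² = 4.542×10¹² K⁴.
|P_net| = 0.31·5.67×10⁻⁸·0.006082·4.542×10¹².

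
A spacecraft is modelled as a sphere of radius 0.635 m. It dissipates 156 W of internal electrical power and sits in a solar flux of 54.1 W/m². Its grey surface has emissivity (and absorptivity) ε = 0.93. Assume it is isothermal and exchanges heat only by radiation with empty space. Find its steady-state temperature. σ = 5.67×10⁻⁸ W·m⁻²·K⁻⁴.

T ≈ 169 K

At steady state, absorbed solar power + internal power = radiated power.
Absorbed: α·S·A_cross = 0.93·54.1·1.267 = 63.73 W (cross-section πr²).
Total input = 63.73 + 156 = 219.7 W.
Radiated: εσ·A_surf·T⁴ with A_surf = 4πr² = 5.067 m².
T⁴ = 219.7/(0.93·5.67×10⁻⁸·5.067) = 8.224×10⁸ K⁴.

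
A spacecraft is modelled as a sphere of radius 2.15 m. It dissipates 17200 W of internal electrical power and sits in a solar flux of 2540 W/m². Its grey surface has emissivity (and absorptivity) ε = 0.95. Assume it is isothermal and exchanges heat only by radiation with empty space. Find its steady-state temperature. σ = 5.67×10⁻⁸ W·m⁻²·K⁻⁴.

T ≈ 359 K

At steady state, absorbed solar power + internal power = radiated power.
Absorbed: α·S·A_cross = 0.95·2540·14.52 = 35040 W (cross-section πr²).
Total input = 35040 + 17200 = 52240 W.
Radiated: εσ·A_surf·T⁴ with A_surf = 4πr² = 58.09 m².
T⁴ = 52240/(0.95·5.67×10⁻⁸·58.09) = 1.670×10¹⁰ K⁴.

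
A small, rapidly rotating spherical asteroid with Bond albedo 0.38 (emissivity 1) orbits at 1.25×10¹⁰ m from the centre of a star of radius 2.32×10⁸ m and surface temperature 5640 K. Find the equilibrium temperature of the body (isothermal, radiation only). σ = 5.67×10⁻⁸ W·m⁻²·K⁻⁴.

The star's surface emits σT_*⁴; at distance d the flux is S = σT_*⁴(R_*/d)².
S = 5.67×10⁻⁸·(5640)⁴·(2.32×10⁸/1.25×10¹⁰)² = 19760 W/m².
For an isothermal sphere T⁴ = (1−a)S/(4σ) = 5.403×10¹⁰ K⁴.

T ≈ 482 K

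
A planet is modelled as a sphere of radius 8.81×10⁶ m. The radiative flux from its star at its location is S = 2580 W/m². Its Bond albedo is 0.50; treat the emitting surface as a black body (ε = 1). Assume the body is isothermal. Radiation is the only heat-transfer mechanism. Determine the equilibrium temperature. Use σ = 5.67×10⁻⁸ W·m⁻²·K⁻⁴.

At equilibrium, absorbed power = emitted power.
Absorbing cross-section = πr² = 2.438×10¹⁴ m²; emitting surface = 4πr² = 9.754×10¹⁴ m² (ratio 4).
(1−a)S·A_cross = εσ·A_surf·T⁴  ⇒  T⁴ = (1−a)S/(4σ).
T⁴ = 0.500·2580/(4·5.67×10⁻⁸) = 5.688×10⁹ K⁴.
T = (5.688×10⁹)^(1/4).

T ≈ 275 K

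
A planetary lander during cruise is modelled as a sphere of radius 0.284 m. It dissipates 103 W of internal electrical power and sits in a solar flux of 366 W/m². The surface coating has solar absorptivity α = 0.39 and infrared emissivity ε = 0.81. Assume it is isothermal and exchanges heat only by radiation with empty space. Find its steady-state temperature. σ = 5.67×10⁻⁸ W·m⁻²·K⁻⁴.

T ≈ 234 K

At steady state, absorbed solar power + internal power = radiated power.
Absorbed: α·S·A_cross = 0.39·366·0.2534 = 36.17 W (cross-section πr²).
Total input = 36.17 + 103 = 139.2 W.
Radiated: εσ·A_surf·T⁴ with A_surf = 4πr² = 1.014 m².
T⁴ = 139.2/(0.81·5.67×10⁻⁸·1.014) = 2.990×10⁹ K⁴.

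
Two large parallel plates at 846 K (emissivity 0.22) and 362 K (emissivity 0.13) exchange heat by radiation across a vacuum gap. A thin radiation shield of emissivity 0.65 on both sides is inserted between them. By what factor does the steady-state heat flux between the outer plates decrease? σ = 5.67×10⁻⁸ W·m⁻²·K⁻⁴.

factor ≈ 1.18

Without shield: q₀ = σΔ(T⁴)/(1/ε₁+1/ε₂−1) with denominator 11.24.
With shield the two gaps are in series; the resistances add: (1/ε₁+1/ε_s−1)+(1/ε_s+1/ε₂−1) = 5.084+8.231 = 13.31.
Heat-flux ratio q₀/q = 13.31/11.24.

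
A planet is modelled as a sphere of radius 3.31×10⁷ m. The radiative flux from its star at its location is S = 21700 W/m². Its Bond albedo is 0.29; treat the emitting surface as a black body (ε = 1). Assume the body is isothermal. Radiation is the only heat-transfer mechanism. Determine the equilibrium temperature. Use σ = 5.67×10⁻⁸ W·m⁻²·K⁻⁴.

At equilibrium, absorbed power = emitted power.
Absorbing cross-section = πr² = 3.442×10¹⁵ m²; emitting surface = 4πr² = 1.377×10¹⁶ m² (ratio 4).
(1−a)S·A_cross = εσ·A_surf·T⁴  ⇒  T⁴ = (1−a)S/(4σ).
T⁴ = 0.710·21700/(4·5.67×10⁻⁸) = 6.793×10¹⁰ K⁴.
T = (6.793×10¹⁰)^(1/4).

T ≈ 511 K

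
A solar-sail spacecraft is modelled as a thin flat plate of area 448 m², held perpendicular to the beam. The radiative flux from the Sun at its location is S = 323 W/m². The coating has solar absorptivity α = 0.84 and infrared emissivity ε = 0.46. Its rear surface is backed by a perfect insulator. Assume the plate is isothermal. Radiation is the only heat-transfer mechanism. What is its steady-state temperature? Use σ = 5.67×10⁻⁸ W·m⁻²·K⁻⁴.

At equilibrium, absorbed power = emitted power.
Absorbing cross-section = A = 448.0 m²; emitting surface = A = 448.0 m² (ratio 1).
αS·A_cross = εσ·A_surf·T⁴  ⇒  T⁴ = αS/(ε·1σ).
T⁴ = 0.840·323/(0.46·1·5.67×10⁻⁸) = 1.040×10¹⁰ K⁴.
T = (1.040×10¹⁰)^(1/4).

T ≈ 319 K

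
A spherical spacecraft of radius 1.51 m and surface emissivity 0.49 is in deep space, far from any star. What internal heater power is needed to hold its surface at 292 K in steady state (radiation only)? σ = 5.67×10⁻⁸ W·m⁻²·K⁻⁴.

P = εσ·4πr²·T⁴.
4πr² = 28.65 m²; T⁴ = 7.270×10⁹ K⁴.
P = 0.49·5.67×10⁻⁸·28.65·7.270×10⁹.

P ≈ 5790 W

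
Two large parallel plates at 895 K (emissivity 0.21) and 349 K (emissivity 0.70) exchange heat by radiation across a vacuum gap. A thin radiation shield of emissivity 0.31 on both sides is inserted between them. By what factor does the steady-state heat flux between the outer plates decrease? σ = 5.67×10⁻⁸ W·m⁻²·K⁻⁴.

factor ≈ 2.05

Without shield: q₀ = σΔ(T⁴)/(1/ε₁+1/ε₂−1) with denominator 5.190.
With shield the two gaps are in series; the resistances add: (1/ε₁+1/ε_s−1)+(1/ε_s+1/ε₂−1) = 6.988+3.654 = 10.64.
Heat-flux ratio q₀/q = 10.64/5.190.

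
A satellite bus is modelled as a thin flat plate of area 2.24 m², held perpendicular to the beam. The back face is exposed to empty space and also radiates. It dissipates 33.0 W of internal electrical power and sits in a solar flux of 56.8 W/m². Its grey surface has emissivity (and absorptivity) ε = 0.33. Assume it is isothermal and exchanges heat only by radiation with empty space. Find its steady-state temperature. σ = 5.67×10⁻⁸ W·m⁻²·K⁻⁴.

T ≈ 173 K

At steady state, absorbed solar power + internal power = radiated power.
Absorbed: α·S·A_cross = 0.33·56.8·2.240 = 41.99 W (cross-section A).
Total input = 41.99 + 33.0 = 74.99 W.
Radiated: εσ·A_surf·T⁴ with A_surf = 2A = 4.480 m².
T⁴ = 74.99/(0.33·5.67×10⁻⁸·4.480) = 8.946×10⁸ K⁴.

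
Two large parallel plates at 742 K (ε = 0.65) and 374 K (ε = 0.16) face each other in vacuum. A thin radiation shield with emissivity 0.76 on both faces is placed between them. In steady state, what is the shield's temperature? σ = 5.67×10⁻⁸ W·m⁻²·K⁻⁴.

In steady state the net flux on the hot side equals that on the cold side.
σ(T₁⁴−T_s⁴)/D₁ = σ(T_s⁴−T₂⁴)/D₂, with D₁ = 1/ε₁+1/ε_s−1 = 1.854, D₂ = 1/ε_s+1/ε₂−1 = 6.566.
Solve for T_s⁴: T_s⁴ = (D₂·T₁⁴ + D₁·T₂⁴)/(D₁+D₂) = 2.407×10¹¹ K⁴.

T_s ≈ 700 K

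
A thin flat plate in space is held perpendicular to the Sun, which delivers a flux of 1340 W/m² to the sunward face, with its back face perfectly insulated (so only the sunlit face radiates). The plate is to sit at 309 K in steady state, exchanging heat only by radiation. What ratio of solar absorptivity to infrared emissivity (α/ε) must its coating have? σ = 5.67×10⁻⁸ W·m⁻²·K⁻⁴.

Balance: αS·A = εσ·1A·T⁴ ⇒ α/ε = σT⁴/S.
α/ε = 5.67×10⁻⁸·(309)⁴/1340 = 5.67×10⁻⁸·9.117×10⁹/1340.

α/ε ≈ 0.386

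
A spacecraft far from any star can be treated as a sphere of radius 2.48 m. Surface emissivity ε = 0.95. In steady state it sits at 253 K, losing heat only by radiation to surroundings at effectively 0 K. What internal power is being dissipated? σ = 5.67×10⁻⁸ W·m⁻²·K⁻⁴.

Steady state: P = εσA T⁴.
A = 4πr² = 77.29 m²; T⁴ = (253)⁴ = 4.097×10⁹ K⁴.
P = 0.95 × 5.67×10⁻⁸ × 77.29 × 4.097×10⁹.

P ≈ 17100 W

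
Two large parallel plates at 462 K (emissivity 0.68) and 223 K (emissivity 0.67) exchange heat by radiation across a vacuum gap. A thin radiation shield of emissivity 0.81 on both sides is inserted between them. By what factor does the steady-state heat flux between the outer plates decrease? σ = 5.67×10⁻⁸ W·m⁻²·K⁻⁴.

Without shield: q₀ = σΔ(T⁴)/(1/ε₁+1/ε₂−1) with denominator 1.963.
With shield the two gaps are in series; the resistances add: (1/ε₁+1/ε_s−1)+(1/ε_s+1/ε₂−1) = 1.705+1.727 = 3.432.
Heat-flux ratio q₀/q = 3.432/1.963.

factor ≈ 1.75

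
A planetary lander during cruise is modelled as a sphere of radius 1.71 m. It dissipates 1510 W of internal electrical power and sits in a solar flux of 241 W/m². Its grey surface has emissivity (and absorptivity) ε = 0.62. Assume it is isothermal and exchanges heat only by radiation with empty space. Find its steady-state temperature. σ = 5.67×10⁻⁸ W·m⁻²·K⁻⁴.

T ≈ 217 K

At steady state, absorbed solar power + internal power = radiated power.
Absorbed: α·S·A_cross = 0.62·241·9.186 = 1373 W (cross-section πr²).
Total input = 1373 + 1510 = 2883 W.
Radiated: εσ·A_surf·T⁴ with A_surf = 4πr² = 36.75 m².
T⁴ = 2883/(0.62·5.67×10⁻⁸·36.75) = 2.232×10⁹ K⁴.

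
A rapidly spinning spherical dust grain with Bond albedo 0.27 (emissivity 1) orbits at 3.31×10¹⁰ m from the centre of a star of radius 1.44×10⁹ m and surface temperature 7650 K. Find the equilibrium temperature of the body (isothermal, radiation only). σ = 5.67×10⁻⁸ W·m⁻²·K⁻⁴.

T ≈ 1040 K

The star's surface emits σT_*⁴; at distance d the flux is S = σT_*⁴(R_*/d)².
S = 5.67×10⁻⁸·(7650)⁴·(1.44×10⁹/3.31×10¹⁰)² = 3.675×10⁵ W/m².
For an isothermal sphere T⁴ = (1−a)S/(4σ) = 1.183×10¹² K⁴.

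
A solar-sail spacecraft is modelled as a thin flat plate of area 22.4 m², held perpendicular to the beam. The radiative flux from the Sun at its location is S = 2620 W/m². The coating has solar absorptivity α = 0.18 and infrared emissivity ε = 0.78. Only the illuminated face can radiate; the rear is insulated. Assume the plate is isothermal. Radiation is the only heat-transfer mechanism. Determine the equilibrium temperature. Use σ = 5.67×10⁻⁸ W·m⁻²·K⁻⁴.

At equilibrium, absorbed power = emitted power.
Absorbing cross-section = A = 22.40 m²; emitting surface = A = 22.40 m² (ratio 1).
αS·A_cross = εσ·A_surf·T⁴  ⇒  T⁴ = αS/(ε·1σ).
T⁴ = 0.180·2620/(0.78·1·5.67×10⁻⁸) = 1.066×10¹⁰ K⁴.
T = (1.066×10¹⁰)^(1/4).

T ≈ 321 K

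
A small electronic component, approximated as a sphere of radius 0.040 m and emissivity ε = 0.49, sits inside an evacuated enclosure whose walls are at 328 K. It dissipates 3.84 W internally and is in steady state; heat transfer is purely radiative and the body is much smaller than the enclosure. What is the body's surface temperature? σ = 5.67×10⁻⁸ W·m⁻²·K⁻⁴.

T ≈ 369 K

For a small grey body in a large enclosure, net radiated power = εσA(T⁴ − T_w⁴).
Steady state: P = εσA(T⁴ − T_w⁴) with A = 4πr² = 0.02011 m².
T⁴ = P/(εσA) + T_w⁴ = 3.84/(0.49·5.67×10⁻⁸·0.02011) + (328)⁴
    = 6.874×10⁹ + 1.157×10¹⁰ = 1.845×10¹⁰ K⁴.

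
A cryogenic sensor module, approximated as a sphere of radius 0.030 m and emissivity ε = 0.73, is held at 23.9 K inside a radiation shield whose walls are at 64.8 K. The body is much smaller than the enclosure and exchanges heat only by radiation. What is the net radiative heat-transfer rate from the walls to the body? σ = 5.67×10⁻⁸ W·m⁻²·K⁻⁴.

For a small grey body in a large enclosure: P_net = εσA(T_body⁴ − T_wall⁴).
A = 4πr² = 0.01131 m²; T_body⁴ − T_wall⁴ = 3.263×10⁵ − 1.763×10⁷ = -1.731×10⁷ K⁴.
|P_net| = 0.73·5.67×10⁻⁸·0.01131·1.731×10⁷.

P_net ≈ 0.00810 W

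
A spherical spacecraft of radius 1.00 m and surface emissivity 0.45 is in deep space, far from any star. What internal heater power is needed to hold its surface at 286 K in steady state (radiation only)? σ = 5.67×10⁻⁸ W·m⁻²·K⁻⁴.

P = εσ·4πr²·T⁴.
4πr² = 12.57 m²; T⁴ = 6.691×10⁹ K⁴.
P = 0.45·5.67×10⁻⁸·12.57·6.691×10⁹.

P ≈ 2150 W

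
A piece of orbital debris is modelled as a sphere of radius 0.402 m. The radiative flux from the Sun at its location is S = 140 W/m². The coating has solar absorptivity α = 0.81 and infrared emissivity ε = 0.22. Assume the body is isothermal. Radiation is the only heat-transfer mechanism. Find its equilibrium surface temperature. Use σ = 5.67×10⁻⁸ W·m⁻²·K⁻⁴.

At equilibrium, absorbed power = emitted power.
Absorbing cross-section = πr² = 0.5077 m²; emitting surface = 4πr² = 2.031 m² (ratio 4).
αS·A_cross = εσ·A_surf·T⁴  ⇒  T⁴ = αS/(ε·4σ).
T⁴ = 0.810·140/(0.22·4·5.67×10⁻⁸) = 2.273×10⁹ K⁴.
T = (2.273×10⁹)^(1/4).

T ≈ 218 K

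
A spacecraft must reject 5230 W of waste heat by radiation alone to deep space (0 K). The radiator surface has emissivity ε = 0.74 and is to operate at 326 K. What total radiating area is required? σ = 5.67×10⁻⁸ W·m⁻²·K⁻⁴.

P = εσA T⁴ ⇒ A = P/(εσT⁴).
T⁴ = 1.129×10¹⁰ K⁴.
A = 5230/(0.74 × 5.67×10⁻⁸ × 1.129×10¹⁰).

A ≈ 11.0 m²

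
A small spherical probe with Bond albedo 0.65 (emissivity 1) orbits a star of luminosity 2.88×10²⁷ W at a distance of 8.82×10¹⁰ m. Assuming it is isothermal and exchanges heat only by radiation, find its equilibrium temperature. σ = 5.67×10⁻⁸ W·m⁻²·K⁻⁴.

First find the stellar flux at distance d: S = L/(4πd²) = 2.88×10²⁷/(4π·(8.82×10¹⁰)²) = 29460 W/m².
For an isothermal sphere, absorbed (1−a)S·πr² = emitted σ·4πr²·T⁴, so T⁴ = (1−a)S/(4σ).
T⁴ = 0.350·29460/(4·5.67×10⁻⁸) = 4.546×10¹⁰ K⁴.

T ≈ 462 K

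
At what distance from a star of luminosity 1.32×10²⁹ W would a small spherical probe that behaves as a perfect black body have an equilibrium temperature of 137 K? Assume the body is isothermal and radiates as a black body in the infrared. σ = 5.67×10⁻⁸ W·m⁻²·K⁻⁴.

For an isothermal black-emitting sphere, (1−a)S·πr² = σ·4πr²·T⁴ ⇒ S = 4σT⁴/(1−a).
S = 4·5.67×10⁻⁸·(137)⁴/1.00 = 79.90 W/m².
Flux falls as S = L/(4πd²), so d = √(L/(4πS)) = √(1.32×10²⁹/(4π·79.90)).

d ≈ 1.15×10¹³ m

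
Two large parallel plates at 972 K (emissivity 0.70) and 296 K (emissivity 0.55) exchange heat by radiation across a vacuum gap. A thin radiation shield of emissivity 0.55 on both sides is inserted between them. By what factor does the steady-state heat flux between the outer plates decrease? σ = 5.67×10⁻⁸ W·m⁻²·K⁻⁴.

factor ≈ 2.17

Without shield: q₀ = σΔ(T⁴)/(1/ε₁+1/ε₂−1) with denominator 2.247.
With shield the two gaps are in series; the resistances add: (1/ε₁+1/ε_s−1)+(1/ε_s+1/ε₂−1) = 2.247+2.636 = 4.883.
Heat-flux ratio q₀/q = 4.883/2.247.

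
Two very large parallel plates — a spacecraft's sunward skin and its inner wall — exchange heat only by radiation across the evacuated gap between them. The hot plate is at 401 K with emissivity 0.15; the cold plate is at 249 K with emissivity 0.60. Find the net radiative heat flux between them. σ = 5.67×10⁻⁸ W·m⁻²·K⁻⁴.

For two infinite grey parallel plates, q = σ(T₁⁴ − T₂⁴)/(1/ε₁ + 1/ε₂ − 1).
T₁⁴ − T₂⁴ = 2.586×10¹⁰ − 3.844×10⁹ = 2.201×10¹⁰ K⁴.
1/ε₁ + 1/ε₂ − 1 = 6.667 + 1.667 − 1 = 7.333.
q = 5.67×10⁻⁸ × 2.201×10¹⁰ / 7.333.

q ≈ 170 W/m²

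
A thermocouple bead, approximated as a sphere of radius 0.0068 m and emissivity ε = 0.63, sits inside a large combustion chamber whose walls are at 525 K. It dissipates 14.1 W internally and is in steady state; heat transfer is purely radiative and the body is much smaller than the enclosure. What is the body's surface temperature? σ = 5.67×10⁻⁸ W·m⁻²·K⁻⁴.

For a small grey body in a large enclosure, net radiated power = εσA(T⁴ − T_w⁴).
Steady state: P = εσA(T⁴ − T_w⁴) with A = 4πr² = 5.811×10⁻⁴ m².
T⁴ = P/(εσA) + T_w⁴ = 14.1/(0.63·5.67×10⁻⁸·5.811×10⁻⁴) + (525)⁴
    = 6.793×10¹¹ + 7.597×10¹⁰ = 7.553×10¹¹ K⁴.

T ≈ 932 K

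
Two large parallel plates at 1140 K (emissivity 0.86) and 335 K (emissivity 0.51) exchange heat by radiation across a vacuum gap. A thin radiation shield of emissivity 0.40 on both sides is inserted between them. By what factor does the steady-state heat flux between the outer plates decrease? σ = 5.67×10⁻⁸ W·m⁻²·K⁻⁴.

Without shield: q₀ = σΔ(T⁴)/(1/ε₁+1/ε₂−1) with denominator 2.124.
With shield the two gaps are in series; the resistances add: (1/ε₁+1/ε_s−1)+(1/ε_s+1/ε₂−1) = 2.663+3.461 = 6.124.
Heat-flux ratio q₀/q = 6.124/2.124.

factor ≈ 2.88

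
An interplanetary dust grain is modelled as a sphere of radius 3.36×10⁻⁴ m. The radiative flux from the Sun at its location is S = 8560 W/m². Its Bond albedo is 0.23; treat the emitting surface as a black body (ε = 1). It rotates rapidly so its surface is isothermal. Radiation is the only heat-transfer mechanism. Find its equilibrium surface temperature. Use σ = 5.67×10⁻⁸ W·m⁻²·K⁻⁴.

At equilibrium, absorbed power = emitted power.
Absorbing cross-section = πr² = 3.547×10⁻⁷ m²; emitting surface = 4πr² = 1.419×10⁻⁶ m² (ratio 4).
(1−a)S·A_cross = εσ·A_surf·T⁴  ⇒  T⁴ = (1−a)S/(4σ).
T⁴ = 0.770·8560/(4·5.67×10⁻⁸) = 2.906×10¹⁰ K⁴.
T = (2.906×10¹⁰)^(1/4).

T ≈ 413 K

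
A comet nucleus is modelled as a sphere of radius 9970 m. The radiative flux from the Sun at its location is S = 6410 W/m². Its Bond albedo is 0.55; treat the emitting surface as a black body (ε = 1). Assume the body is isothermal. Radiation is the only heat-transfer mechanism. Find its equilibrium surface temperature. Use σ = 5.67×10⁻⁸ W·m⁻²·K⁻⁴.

T ≈ 336 K

At equilibrium, absorbed power = emitted power.
Absorbing cross-section = πr² = 3.123×10⁸ m²; emitting surface = 4πr² = 1.249×10⁹ m² (ratio 4).
(1−a)S·A_cross = εσ·A_surf·T⁴  ⇒  T⁴ = (1−a)S/(4σ).
T⁴ = 0.450·6410/(4·5.67×10⁻⁸) = 1.272×10¹⁰ K⁴.
T = (1.272×10¹⁰)^(1/4).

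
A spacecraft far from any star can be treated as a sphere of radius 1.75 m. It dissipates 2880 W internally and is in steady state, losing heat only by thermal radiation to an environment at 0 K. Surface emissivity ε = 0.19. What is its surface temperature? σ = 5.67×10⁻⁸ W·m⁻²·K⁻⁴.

Steady state: internal power = radiated power, P = εσA T⁴.
Radiating area A = 4πr² = 38.48 m².
T⁴ = P/(εσA) = 2880/(0.19·5.67×10⁻⁸·38.48) = 6.947×10⁹ K⁴.
T = (6.947×10⁹)^(1/4).

T ≈ 289 K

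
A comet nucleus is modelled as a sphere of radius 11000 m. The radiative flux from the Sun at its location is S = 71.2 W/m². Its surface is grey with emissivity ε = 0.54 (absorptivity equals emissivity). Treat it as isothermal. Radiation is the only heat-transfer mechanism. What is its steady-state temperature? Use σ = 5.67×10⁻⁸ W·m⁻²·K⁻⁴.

T ≈ 133 K

At equilibrium, absorbed power = emitted power.
Absorbing cross-section = πr² = 3.801×10⁸ m²; emitting surface = 4πr² = 1.521×10⁹ m² (ratio 4).
εS·A_cross = εσ·A_surf·T⁴  ⇒  T⁴ = S/(4σ)   (ε cancels).
T⁴ = 71.2/(4·5.67×10⁻⁸) = 3.139×10⁸ K⁴.
T = (3.139×10⁸)^(1/4).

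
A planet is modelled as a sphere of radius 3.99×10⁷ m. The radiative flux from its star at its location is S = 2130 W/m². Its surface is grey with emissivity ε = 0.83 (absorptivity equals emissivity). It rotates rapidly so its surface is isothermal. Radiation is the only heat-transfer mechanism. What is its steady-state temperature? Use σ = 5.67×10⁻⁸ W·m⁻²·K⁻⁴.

At equilibrium, absorbed power = emitted power.
Absorbing cross-section = πr² = 5.001×10¹⁵ m²; emitting surface = 4πr² = 2.001×10¹⁶ m² (ratio 4).
εS·A_cross = εσ·A_surf·T⁴  ⇒  T⁴ = S/(4σ)   (ε cancels).
T⁴ = 2130/(4·5.67×10⁻⁸) = 9.392×10⁹ K⁴.
T = (9.392×10⁹)^(1/4).

T ≈ 311 K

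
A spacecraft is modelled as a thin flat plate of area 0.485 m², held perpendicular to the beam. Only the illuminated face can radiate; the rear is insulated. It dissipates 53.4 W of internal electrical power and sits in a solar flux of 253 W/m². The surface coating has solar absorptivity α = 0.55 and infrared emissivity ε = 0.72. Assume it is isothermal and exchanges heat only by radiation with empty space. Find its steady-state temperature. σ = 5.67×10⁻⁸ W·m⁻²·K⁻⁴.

At steady state, absorbed solar power + internal power = radiated power.
Absorbed: α·S·A_cross = 0.55·253·0.4850 = 67.49 W (cross-section A).
Total input = 67.49 + 53.4 = 120.9 W.
Radiated: εσ·A_surf·T⁴ with A_surf = A = 0.4850 m².
T⁴ = 120.9/(0.72·5.67×10⁻⁸·0.4850) = 6.106×10⁹ K⁴.

T ≈ 280 K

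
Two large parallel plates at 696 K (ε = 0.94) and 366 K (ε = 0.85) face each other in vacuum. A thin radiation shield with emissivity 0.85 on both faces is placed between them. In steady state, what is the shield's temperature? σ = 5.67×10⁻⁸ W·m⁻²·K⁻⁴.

T_s ≈ 602 K

In steady state the net flux on the hot side equals that on the cold side.
σ(T₁⁴−T_s⁴)/D₁ = σ(T_s⁴−T₂⁴)/D₂, with D₁ = 1/ε₁+1/ε_s−1 = 1.240, D₂ = 1/ε_s+1/ε₂−1 = 1.353.
Solve for T_s⁴: T_s⁴ = (D₂·T₁⁴ + D₁·T₂⁴)/(D₁+D₂) = 1.310×10¹¹ K⁴.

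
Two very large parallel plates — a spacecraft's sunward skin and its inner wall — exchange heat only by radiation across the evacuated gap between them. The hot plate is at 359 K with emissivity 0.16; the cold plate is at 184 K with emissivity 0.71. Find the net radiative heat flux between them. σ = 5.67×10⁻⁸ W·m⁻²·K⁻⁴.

For two infinite grey parallel plates, q = σ(T₁⁴ − T₂⁴)/(1/ε₁ + 1/ε₂ − 1).
T₁⁴ − T₂⁴ = 1.661×10¹⁰ − 1.146×10⁹ = 1.546×10¹⁰ K⁴.
1/ε₁ + 1/ε₂ − 1 = 6.250 + 1.408 − 1 = 6.658.
q = 5.67×10⁻⁸ × 1.546×10¹⁰ / 6.658.

q ≈ 132 W/m²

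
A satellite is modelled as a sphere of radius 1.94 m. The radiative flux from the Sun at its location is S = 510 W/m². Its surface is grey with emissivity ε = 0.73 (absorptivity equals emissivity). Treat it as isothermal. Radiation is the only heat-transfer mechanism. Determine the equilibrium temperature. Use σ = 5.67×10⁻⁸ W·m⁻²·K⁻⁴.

At equilibrium, absorbed power = emitted power.
Absorbing cross-section = πr² = 11.82 m²; emitting surface = 4πr² = 47.29 m² (ratio 4).
εS·A_cross = εσ·A_surf·T⁴  ⇒  T⁴ = S/(4σ)   (ε cancels).
T⁴ = 510/(4·5.67×10⁻⁸) = 2.249×10⁹ K⁴.
T = (2.249×10⁹)^(1/4).

T ≈ 218 K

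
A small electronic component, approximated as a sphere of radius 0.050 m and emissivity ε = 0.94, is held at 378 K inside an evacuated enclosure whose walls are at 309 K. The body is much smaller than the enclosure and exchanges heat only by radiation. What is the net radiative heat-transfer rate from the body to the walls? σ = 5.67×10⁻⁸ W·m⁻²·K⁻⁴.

For a small grey body in a large enclosure: P_net = εσA(T_body⁴ − T_wall⁴).
A = 4πr² = 0.03142 m²; T_body⁴ − T_wall⁴ = 2.042×10¹⁰ − 9.117×10⁹ = 1.130×10¹⁰ K⁴.
|P_net| = 0.94·5.67×10⁻⁸·0.03142·1.130×10¹⁰.

P_net ≈ 18.9 W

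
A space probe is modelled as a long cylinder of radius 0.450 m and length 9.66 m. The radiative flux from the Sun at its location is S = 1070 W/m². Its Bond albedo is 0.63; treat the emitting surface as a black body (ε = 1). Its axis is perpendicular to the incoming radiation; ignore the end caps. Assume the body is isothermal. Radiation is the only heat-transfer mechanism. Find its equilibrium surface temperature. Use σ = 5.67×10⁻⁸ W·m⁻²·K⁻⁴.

At equilibrium, absorbed power = emitted power.
Absorbing cross-section = 2rL = 8.694 m²; emitting surface = 2πrL = 27.31 m² (ratio π).
(1−a)S·A_cross = εσ·A_surf·T⁴  ⇒  T⁴ = (1−a)S/(πσ).
T⁴ = 0.370·1070/(π·5.67×10⁻⁸) = 2.223×10⁹ K⁴.
T = (2.223×10⁹)^(1/4).

T ≈ 217 K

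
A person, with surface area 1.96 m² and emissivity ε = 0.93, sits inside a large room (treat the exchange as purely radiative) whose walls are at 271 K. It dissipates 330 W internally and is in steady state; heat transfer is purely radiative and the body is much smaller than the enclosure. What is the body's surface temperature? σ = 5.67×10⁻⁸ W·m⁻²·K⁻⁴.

For a small grey body in a large enclosure, net radiated power = εσA(T⁴ − T_w⁴).
Steady state: P = εσA(T⁴ − T_w⁴) with A = 1.96 m².
T⁴ = P/(εσA) + T_w⁴ = 330/(0.93·5.67×10⁻⁸·1.960) + (271)⁴
    = 3.193×10⁹ + 5.394×10⁹ = 8.587×10⁹ K⁴.

T ≈ 304 K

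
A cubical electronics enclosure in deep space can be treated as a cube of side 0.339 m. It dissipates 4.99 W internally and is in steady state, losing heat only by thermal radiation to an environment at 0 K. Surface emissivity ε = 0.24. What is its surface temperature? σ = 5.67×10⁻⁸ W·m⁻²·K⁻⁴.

T ≈ 152 K

Steady state: internal power = radiated power, P = εσA T⁴.
Radiating area A = 6L² = 0.6895 m².
T⁴ = P/(εσA) = 4.99/(0.24·5.67×10⁻⁸·0.6895) = 5.318×10⁸ K⁴.
T = (5.318×10⁸)^(1/4).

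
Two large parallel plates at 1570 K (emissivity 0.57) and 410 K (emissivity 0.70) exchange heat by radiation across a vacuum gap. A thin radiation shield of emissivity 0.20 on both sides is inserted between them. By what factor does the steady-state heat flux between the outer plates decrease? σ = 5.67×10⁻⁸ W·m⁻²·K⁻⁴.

factor ≈ 5.12

Without shield: q₀ = σΔ(T⁴)/(1/ε₁+1/ε₂−1) with denominator 2.183.
With shield the two gaps are in series; the resistances add: (1/ε₁+1/ε_s−1)+(1/ε_s+1/ε₂−1) = 5.754+5.429 = 11.18.
Heat-flux ratio q₀/q = 11.18/2.183.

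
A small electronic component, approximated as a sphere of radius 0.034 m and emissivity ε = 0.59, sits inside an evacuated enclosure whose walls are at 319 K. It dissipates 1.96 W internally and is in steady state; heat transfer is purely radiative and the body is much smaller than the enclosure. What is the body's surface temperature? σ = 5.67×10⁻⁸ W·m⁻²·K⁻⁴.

T ≈ 346 K

For a small grey body in a large enclosure, net radiated power = εσA(T⁴ − T_w⁴).
Steady state: P = εσA(T⁴ − T_w⁴) with A = 4πr² = 0.01453 m².
T⁴ = P/(εσA) + T_w⁴ = 1.96/(0.59·5.67×10⁻⁸·0.01453) + (319)⁴
    = 4.033×10⁹ + 1.036×10¹⁰ = 1.439×10¹⁰ K⁴.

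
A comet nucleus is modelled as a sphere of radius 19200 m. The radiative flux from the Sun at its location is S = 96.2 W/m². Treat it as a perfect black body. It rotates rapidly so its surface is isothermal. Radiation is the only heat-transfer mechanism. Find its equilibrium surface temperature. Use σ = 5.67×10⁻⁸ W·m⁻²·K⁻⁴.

T ≈ 144 K

At equilibrium, absorbed power = emitted power.
Absorbing cross-section = πr² = 1.158×10⁹ m²; emitting surface = 4πr² = 4.632×10⁹ m² (ratio 4).
S·A_cross = εσ·A_surf·T⁴  ⇒  T⁴ = S/(4σ).
T⁴ = 1.00·96.2/(4·5.67×10⁻⁸) = 4.242×10⁸ K⁴.
T = (4.242×10⁸)^(1/4).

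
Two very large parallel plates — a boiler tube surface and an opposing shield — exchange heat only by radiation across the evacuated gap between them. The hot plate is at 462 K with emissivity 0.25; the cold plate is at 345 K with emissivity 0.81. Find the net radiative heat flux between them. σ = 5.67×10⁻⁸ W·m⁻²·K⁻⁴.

q ≈ 420 W/m²

For two infinite grey parallel plates, q = σ(T₁⁴ − T₂⁴)/(1/ε₁ + 1/ε₂ − 1).
T₁⁴ − T₂⁴ = 4.556×10¹⁰ − 1.417×10¹⁰ = 3.139×10¹⁰ K⁴.
1/ε₁ + 1/ε₂ − 1 = 4.000 + 1.235 − 1 = 4.235.
q = 5.67×10⁻⁸ × 3.139×10¹⁰ / 4.235.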